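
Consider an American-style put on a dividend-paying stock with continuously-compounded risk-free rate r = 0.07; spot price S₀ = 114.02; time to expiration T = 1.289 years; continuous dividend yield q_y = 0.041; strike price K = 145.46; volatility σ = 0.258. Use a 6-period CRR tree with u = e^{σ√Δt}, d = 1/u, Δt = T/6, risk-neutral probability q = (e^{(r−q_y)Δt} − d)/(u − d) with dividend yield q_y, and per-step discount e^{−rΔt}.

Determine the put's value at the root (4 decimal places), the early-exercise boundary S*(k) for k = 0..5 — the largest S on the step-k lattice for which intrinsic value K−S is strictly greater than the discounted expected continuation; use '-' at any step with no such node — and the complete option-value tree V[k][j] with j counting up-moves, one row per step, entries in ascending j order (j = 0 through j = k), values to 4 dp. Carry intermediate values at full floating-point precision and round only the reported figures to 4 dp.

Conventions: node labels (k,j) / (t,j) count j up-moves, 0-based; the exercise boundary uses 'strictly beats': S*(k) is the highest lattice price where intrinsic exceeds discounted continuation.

Δt=0.21483  u=1.12703  d=0.88729  q=0.49621  discount=0.98507
step 6 (expiry): payoffs max(K−S,0) = 89.8216 74.7886 55.6939 31.4400 0.6329 0.0000 0.0000
step 5: (k=5,j=0): S=62.7060, K−S=82.7540, hold=81.1328 ⇒ V=82.7540 exercise | (k=5,j=1): S=79.6486, K−S=65.8114, hold=64.3388 ⇒ V=65.8114 exercise | (k=5,j=2): S=101.1688, K−S=44.2912, hold=43.0073 ⇒ V=44.2912 exercise | (k=5,j=3): S=128.5036, K−S=16.9564, hold=15.9122 ⇒ V=16.9564 exercise | (k=5,j=4): S=163.2240, K−S=0.0000, hold=0.3141 ⇒ V=0.3141 continue | (k=5,j=5): S=207.3256, K−S=0.0000, hold=0.0000 ⇒ V=0.0000 continue  boundary S*=128.5036
step 4: (k=4,j=0): S=70.6714, K−S=74.7886, hold=73.2373 ⇒ V=74.7886 exercise | (k=4,j=1): S=89.7661, K−S=55.6939, hold=54.3100 ⇒ V=55.6939 exercise | (k=4,j=2): S=114.0200, K−S=31.4400, hold=30.2688 ⇒ V=31.4400 exercise | (k=4,j=3): S=144.8271, K−S=0.6329, hold=8.5685 ⇒ V=8.5685 continue | (k=4,j=4): S=183.9579, K−S=0.0000, hold=0.1559 ⇒ V=0.1559 continue  boundary S*=114.0200
step 3: (k=3,j=0): S=79.6486, K−S=65.8114, hold=64.3388 ⇒ V=65.8114 exercise | (k=3,j=1): S=101.1688, K−S=44.2912, hold=43.0073 ⇒ V=44.2912 exercise | (k=3,j=2): S=128.5036, K−S=16.9564, hold=19.7911 ⇒ V=19.7911 continue | (k=3,j=3): S=163.2240, K−S=0.0000, hold=4.3285 ⇒ V=4.3285 continue  boundary S*=101.1688
step 2: (k=2,j=0): S=89.7661, K−S=55.6939, hold=54.3100 ⇒ V=55.6939 exercise | (k=2,j=1): S=114.0200, K−S=31.4400, hold=31.6544 ⇒ V=31.6544 continue | (k=2,j=2): S=144.8271, K−S=0.6329, hold=11.9376 ⇒ V=11.9376 continue  boundary S*=89.7661
step 1: (k=1,j=0): S=101.1688, K−S=44.2912, hold=43.1121 ⇒ V=44.2912 exercise | (k=1,j=1): S=128.5036, K−S=16.9564, hold=21.5443 ⇒ V=21.5443 continue  boundary S*=101.1688
step 0: (k=0,j=0): S=114.0200, K−S=31.4400, hold=32.5114 ⇒ V=32.5114 continue  boundary S*=-

price = 32.5114
boundary = - 101.1688 89.7661 101.1688 114.0200 128.5036
tree:
32.5114
44.2912 21.5443
55.6939 31.6544 11.9376
65.8114 44.2912 19.7911 4.3285
74.7886 55.6939 31.4400 8.5685 0.1559
82.7540 65.8114 44.2912 16.9564 0.3141 0.0000
89.8216 74.7886 55.6939 31.4400 0.6329 0.0000 0.0000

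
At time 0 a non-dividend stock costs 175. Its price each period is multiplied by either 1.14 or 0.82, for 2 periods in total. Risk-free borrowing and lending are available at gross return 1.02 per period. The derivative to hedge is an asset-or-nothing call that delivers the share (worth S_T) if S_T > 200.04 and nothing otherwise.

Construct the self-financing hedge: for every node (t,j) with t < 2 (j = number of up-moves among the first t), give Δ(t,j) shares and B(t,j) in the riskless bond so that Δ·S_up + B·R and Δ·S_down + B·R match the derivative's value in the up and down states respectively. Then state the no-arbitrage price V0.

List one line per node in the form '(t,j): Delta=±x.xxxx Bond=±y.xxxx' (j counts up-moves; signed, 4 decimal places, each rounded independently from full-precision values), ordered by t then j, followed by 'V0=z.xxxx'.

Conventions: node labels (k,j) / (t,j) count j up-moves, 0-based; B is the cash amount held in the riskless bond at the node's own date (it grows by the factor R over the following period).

(0,0): Delta=2.4885 Bond=-350.0993
(1,0): Delta=0.0000 Bond=0.0000
(1,1): Delta=3.5625 Bond=-571.3621
V0=85.3901

Arbitrage-free pricing uses the up-move probability p* = (R−d)/(u−d) = 0.6250, discounting each step at R = 1.02.
At maturity the claim pays: V(2,0)=0.0000, V(2,1)=0.0000, V(2,2)=227.4300
  t=1,j=0: stock 143.5000 → up 163.5900 (V=0.0000), down 117.6700 (V=0.0000). Price 0.0000; hedge Δ=0.0000, bond B=0.0000.
  t=1,j=1: stock 199.5000 → up 227.4300 (V=227.4300), down 163.5900 (V=0.0000). Price 139.3566; hedge Δ=3.5625, bond B=-571.3621.
  t=0,j=0: stock 175.0000 → up 199.5000 (V=139.3566), down 143.5000 (V=0.0000). Price 85.3901; hedge Δ=2.4885, bond B=-350.0993.
As a check, the time-0 holding Δ(0,0)·S0 + B(0,0) comes to 85.3901 — exactly V0.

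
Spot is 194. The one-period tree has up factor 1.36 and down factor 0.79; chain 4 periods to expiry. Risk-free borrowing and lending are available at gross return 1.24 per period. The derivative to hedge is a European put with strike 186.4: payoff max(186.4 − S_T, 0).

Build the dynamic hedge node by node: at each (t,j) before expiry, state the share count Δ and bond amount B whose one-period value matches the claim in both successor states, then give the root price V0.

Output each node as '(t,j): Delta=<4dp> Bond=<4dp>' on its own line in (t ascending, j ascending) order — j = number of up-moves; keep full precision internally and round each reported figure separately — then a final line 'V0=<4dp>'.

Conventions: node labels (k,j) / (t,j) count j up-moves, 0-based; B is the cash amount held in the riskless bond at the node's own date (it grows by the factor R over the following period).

(0,0): Delta=-0.0305 Bond=6.7017
(1,0): Delta=-0.1574 Bond=27.7597
(1,1): Delta=-0.0108 Bond=3.1235
(2,0): Delta=-0.6537 Bond=94.5130
(2,1): Delta=-0.0805 Bond=18.3977
(2,2): Delta=0.0000 Bond=0.0000
(3,0): Delta=-1.0000 Bond=150.3226
(3,1): Delta=-0.6000 Bond=108.3624
(3,2): Delta=0.0000 Bond=0.0000
(3,3): Delta=0.0000 Bond=0.0000
V0=0.7940

Since d<R<u, set p* = (R−d)/(u−d) = 0.7895; price each node as the discounted p*-expectation of its children.
At maturity the claim pays: V(4,0)=110.8368, V(4,1)=56.3166, V(4,2)=0.0000, V(4,3)=0.0000, V(4,4)=0.0000
Node (3,0) S=95.6496: V=(p*·56.3166+(1−p*)·110.8368)/1.24=54.6730; Δ=(56.3166−110.8368)/(130.0834−75.5632)=-1.0000; B=V−Δ·S=150.3226
Node (3,1) S=164.6625: V=(p*·0.0000+(1−p*)·56.3166)/1.24=9.5614; Δ=(0.0000−56.3166)/(223.9411−130.0834)=-0.6000; B=V−Δ·S=108.3624
Node (3,2) S=283.4697: V=(p*·0.0000+(1−p*)·0.0000)/1.24=0.0000; Δ=(0.0000−0.0000)/(385.5188−223.9411)=0.0000; B=V−Δ·S=0.0000
Node (3,3) S=487.9985: V=(p*·0.0000+(1−p*)·0.0000)/1.24=0.0000; Δ=(0.0000−0.0000)/(663.6779−385.5188)=0.0000; B=V−Δ·S=0.0000
Node (2,0) S=121.0754: V=(p*·9.5614+(1−p*)·54.6730)/1.24=15.3698; Δ=(9.5614−54.6730)/(164.6625−95.6496)=-0.6537; B=V−Δ·S=94.5130
Node (2,1) S=208.4336: V=(p*·0.0000+(1−p*)·9.5614)/1.24=1.6233; Δ=(0.0000−9.5614)/(283.4697−164.6625)=-0.0805; B=V−Δ·S=18.3977
Node (2,2) S=358.8224: V=(p*·0.0000+(1−p*)·0.0000)/1.24=0.0000; Δ=(0.0000−0.0000)/(487.9985−283.4697)=0.0000; B=V−Δ·S=0.0000
Node (1,0) S=153.2600: V=(p*·1.6233+(1−p*)·15.3698)/1.24=3.6430; Δ=(1.6233−15.3698)/(208.4336−121.0754)=-0.1574; B=V−Δ·S=27.7597
Node (1,1) S=263.8400: V=(p*·0.0000+(1−p*)·1.6233)/1.24=0.2756; Δ=(0.0000−1.6233)/(358.8224−208.4336)=-0.0108; B=V−Δ·S=3.1235
Node (0,0) S=194.0000: V=(p*·0.2756+(1−p*)·3.6430)/1.24=0.7940; Δ=(0.2756−3.6430)/(263.8400−153.2600)=-0.0305; B=V−Δ·S=6.7017
As a check, the time-0 holding Δ(0,0)·S0 + B(0,0) comes to 0.7940 — exactly V0.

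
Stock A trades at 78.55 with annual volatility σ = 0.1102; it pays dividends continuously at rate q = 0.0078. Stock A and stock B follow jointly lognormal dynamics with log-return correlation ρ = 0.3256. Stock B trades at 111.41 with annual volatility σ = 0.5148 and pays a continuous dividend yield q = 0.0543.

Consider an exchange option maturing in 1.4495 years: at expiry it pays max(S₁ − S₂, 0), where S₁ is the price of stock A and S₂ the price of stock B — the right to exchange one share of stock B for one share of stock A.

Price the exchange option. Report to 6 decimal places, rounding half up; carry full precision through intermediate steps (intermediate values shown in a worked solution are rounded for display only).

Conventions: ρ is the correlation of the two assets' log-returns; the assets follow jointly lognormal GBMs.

σ_eff = √(σ₁² + σ₂² − 2ρσ₁σ₂) = √(0.1102² + 0.5148² − 2·0.3256·0.1102·0.5148) = 0.490122
d₁ = (ln(S₁/S₂) + (q₂ − q₁ + σ_eff²/2)T) / (σ_eff√T) = (ln(78.55/111.41) + (0.0543 − 0.0078 + 0.120110)·1.4495) / 0.590084 = -0.182992
d₂ = d₁ − σ_eff√T = -0.182992 − 0.590084 = -0.773076
N(d₁) = 0.427402,  N(d₂) = 0.219739
V = S₁·e^{−q₁T}·N(d₁) − S₂·e^{−q₂T}·N(d₂) = 33.195001 − 22.628122 = 10.566879
Key observation: no risk-free rate is needed — with the second asset as numeraire the exchange option is a call on the ratio S₁/S₂, and r cancels out of the value.

exchange price = 10.566879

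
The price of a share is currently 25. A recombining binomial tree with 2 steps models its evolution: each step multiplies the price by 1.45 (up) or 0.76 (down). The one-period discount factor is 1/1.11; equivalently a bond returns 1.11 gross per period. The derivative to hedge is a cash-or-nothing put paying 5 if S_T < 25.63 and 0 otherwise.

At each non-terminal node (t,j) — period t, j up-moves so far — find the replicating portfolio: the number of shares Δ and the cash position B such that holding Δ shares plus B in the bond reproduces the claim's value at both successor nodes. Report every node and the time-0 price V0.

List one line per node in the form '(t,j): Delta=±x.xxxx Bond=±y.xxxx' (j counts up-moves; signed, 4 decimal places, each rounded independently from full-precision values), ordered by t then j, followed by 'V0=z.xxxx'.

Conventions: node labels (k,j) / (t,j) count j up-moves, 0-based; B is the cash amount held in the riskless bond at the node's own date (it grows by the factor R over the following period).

(0,0): Delta=-0.1287 Bond=4.2022
(1,0): Delta=-0.3814 Bond=9.4660
(1,1): Delta=0.0000 Bond=0.0000
V0=0.9853

Under the risk-neutral measure, an up-move has probability p* = (R−d)/(u−d) = 0.5072 and values discount at R = 1.11.
Payoffs at expiry: V(2,0)=5.0000, V(2,1)=0.0000, V(2,2)=0.0000
  t=1,j=0: stock 19.0000 → up 27.5500 (V=0.0000), down 14.4400 (V=5.0000). Price 2.2196; hedge Δ=-0.3814, bond B=9.4660.
  t=1,j=1: stock 36.2500 → up 52.5625 (V=0.0000), down 27.5500 (V=0.0000). Price 0.0000; hedge Δ=0.0000, bond B=0.0000.
  t=0,j=0: stock 25.0000 → up 36.2500 (V=0.0000), down 19.0000 (V=2.2196). Price 0.9853; hedge Δ=-0.1287, bond B=4.2022.
Verification: the root portfolio costs Δ(0,0)·S0 + B(0,0) = 0.9853, matching V0.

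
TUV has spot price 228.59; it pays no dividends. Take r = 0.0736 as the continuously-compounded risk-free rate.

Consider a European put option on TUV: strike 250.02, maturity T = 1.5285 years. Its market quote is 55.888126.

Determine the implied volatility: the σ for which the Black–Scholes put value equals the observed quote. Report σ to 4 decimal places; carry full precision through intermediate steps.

sigma = 0.5338

At σ = 0.5338 the Black–Scholes value reproduces the quote:
σ√T = 0.5338·√1.5285 = 0.659950
d₁ = (ln(S/K) + (r+σ²/2)T) / (σ√T) = (ln(228.59/250.02) + (0.0736+0.5338²/2)·1.5285) / 0.659950 = (-0.089611 + 0.330265) / 0.659950 = 0.364655
d₂ = d₁ − σ√T = 0.364655 − 0.659950 = -0.295296
e^{−rT} = 0.893599
N(−d₁) = 0.357685,  N(−d₂) = 0.616116
V = K·e^{−rT}·N(−d₂) − S·N(−d₁) = 137.651254 − 81.763128 = 55.888126 (equal to the quote); since ∂V/∂σ > 0 for all σ, the implied volatility is unique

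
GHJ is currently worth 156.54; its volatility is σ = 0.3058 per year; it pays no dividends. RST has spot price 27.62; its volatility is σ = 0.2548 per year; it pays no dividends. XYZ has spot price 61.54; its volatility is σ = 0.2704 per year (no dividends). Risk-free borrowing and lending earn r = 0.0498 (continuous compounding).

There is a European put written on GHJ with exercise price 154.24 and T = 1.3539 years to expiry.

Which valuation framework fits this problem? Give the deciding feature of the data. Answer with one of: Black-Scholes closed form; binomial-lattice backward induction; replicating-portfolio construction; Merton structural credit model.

Key observation: a European claim on GHJ (strike 154.24) — a lognormal (GBM) underlying with constant rate and volatility — has an exact closed-form value; no lattice or capital structure is involved.

framework: Black-Scholes closed form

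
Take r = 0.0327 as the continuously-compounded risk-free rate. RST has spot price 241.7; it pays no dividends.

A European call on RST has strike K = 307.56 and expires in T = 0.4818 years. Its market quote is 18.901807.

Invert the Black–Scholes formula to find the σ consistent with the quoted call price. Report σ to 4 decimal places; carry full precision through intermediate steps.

At σ = 0.5720 the Black–Scholes value reproduces the quote:
σ√T = 0.572·√0.4818 = 0.397036
d₁ = (ln(S/K) + (r+σ²/2)T) / (σ√T) = (ln(241.7/307.56) + (0.0327+0.572²/2)·0.4818) / 0.397036 = (-0.240973 + 0.094573) / 0.397036 = -0.368731
d₂ = d₁ − σ√T = -0.368731 − 0.397036 = -0.765767
e^{−rT} = 0.984369
N(d₁) = 0.356164,  N(d₂) = 0.221908
V = S·N(d₁) − K·e^{−rT}·N(d₂) = 86.084847 − 67.183040 = 18.901807 (matching the quote); vega is positive throughout, so no other σ reproduces this price

sigma = 0.5720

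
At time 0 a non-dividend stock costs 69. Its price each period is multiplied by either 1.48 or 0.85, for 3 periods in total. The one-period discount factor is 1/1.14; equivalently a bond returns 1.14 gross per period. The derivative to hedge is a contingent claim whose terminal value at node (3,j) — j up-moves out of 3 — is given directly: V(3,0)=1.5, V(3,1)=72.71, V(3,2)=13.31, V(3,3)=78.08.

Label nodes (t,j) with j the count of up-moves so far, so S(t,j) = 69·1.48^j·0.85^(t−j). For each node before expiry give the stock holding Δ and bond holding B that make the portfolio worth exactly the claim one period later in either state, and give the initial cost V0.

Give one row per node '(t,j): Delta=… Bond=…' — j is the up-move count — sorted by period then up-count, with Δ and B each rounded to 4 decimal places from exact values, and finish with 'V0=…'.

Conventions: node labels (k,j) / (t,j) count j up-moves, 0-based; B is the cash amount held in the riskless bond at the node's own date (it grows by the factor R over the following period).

(0,0): Delta=0.0877 Bond=22.0731
(1,0): Delta=0.2632 Bond=14.8656
(1,1): Delta=-0.0306 Bond=37.2365
(2,0): Delta=2.2673 Bond=-82.9623
(2,1): Delta=-1.0862 Bond=134.0815
(2,2): Delta=0.6802 Bond=-64.9808
V0=28.1210

Since d<R<u, set p* = (R−d)/(u−d) = 0.4603; price each node as the discounted p*-expectation of its children.
Payoffs at expiry: V(3,0)=1.5000, V(3,1)=72.7100, V(3,2)=13.3100, V(3,3)=78.0800
  t=2,j=0: stock 49.8525 → up 73.7817 (V=72.7100), down 42.3746 (V=1.5000). Price 30.0695; hedge Δ=2.2673, bond B=-82.9623.
  t=2,j=1: stock 86.8020 → up 128.4670 (V=13.3100), down 73.7817 (V=72.7100). Price 39.7957; hedge Δ=-1.0862, bond B=134.0815.
  t=2,j=2: stock 151.1376 → up 223.6836 (V=78.0800), down 128.4670 (V=13.3100). Price 37.8287; hedge Δ=0.6802, bond B=-64.9808.
  t=1,j=0: stock 58.6500 → up 86.8020 (V=39.7957), down 49.8525 (V=30.0695). Price 30.3041; hedge Δ=0.2632, bond B=14.8656.
  t=1,j=1: stock 102.1200 → up 151.1376 (V=37.8287), down 86.8020 (V=39.7957). Price 34.1143; hedge Δ=-0.0306, bond B=37.2365.
  t=0,j=0: stock 69.0000 → up 102.1200 (V=34.1143), down 58.6500 (V=30.3041). Price 28.1210; hedge Δ=0.0877, bond B=22.0731.
As a check, the time-0 holding Δ(0,0)·S0 + B(0,0) comes to 28.1210 — exactly V0.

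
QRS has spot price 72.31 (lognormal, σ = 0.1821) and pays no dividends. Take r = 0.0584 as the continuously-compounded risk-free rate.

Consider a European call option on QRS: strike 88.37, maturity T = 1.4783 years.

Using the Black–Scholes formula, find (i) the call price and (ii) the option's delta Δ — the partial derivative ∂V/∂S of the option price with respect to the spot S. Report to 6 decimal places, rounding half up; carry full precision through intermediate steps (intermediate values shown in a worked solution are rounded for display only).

σ√T = 0.1821·√1.4783 = 0.221407
d₁ = (ln(S/K) + (r+σ²/2)T) / (σ√T) = (ln(72.31/88.37) + (0.0584+0.1821²/2)·1.4783) / 0.221407 = (-0.200570 + 0.110843) / 0.221407 = -0.405258
d₂ = d₁ − σ√T = -0.405258 − 0.221407 = -0.626665
e^{−rT} = 0.917289
N(d₁) = 0.342644,  N(d₂) = 0.265440
Call price V = S·N(d₁) − K·e^{−rT}·N(d₂) = 24.776590 − 21.516748 = 3.259842
Δ = N(d₁) = 0.342644

price = 3.259842
Δ = 0.342644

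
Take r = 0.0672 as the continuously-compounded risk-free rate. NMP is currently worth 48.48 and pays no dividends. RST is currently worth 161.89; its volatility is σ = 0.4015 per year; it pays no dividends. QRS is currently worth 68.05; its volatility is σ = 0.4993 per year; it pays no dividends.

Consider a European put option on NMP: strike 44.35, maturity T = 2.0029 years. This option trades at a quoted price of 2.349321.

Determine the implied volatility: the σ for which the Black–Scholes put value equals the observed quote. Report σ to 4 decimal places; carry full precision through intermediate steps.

At σ = 0.2457 the Black–Scholes value reproduces the quote:
σ√T = 0.2457·√2.0029 = 0.347724
d₁ = (ln(S/K) + (r+σ²/2)T) / (σ√T) = (ln(48.48/44.35) + (0.0672+0.2457²/2)·2.0029) / 0.347724 = (0.089039 + 0.195051) / 0.347724 = 0.816997
d₂ = d₁ − σ√T = 0.816997 − 0.347724 = 0.469273
e^{−rT} = 0.874070
N(−d₁) = 0.206965,  N(−d₂) = 0.319437
V = K·e^{−rT}·N(−d₂) − S·N(−d₁) = 12.382988 − 10.033667 = 2.349321 (matching the quote); vega is positive throughout, so no other σ reproduces this price

sigma = 0.2457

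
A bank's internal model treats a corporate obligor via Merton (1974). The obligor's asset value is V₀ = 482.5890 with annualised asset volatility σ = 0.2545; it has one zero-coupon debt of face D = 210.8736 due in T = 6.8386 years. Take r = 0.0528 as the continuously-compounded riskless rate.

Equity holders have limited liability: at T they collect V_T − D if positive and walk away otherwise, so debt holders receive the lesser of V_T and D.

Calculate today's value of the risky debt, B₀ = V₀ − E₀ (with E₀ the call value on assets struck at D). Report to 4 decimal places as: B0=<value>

B0=144.4536

With assets at 482.5890 and a single debt payment of 210.8736 at 6.8386 years:
d₁ = [ln(V₀/D) + (r + σ²/2)T] / (σ√T)
   = [ln(482.5890/210.8736) + (0.0528 + 0.5·0.2545²)·6.8386] / (0.2545·√6.8386)
   = [0.827906 + 0.582547] / 0.665536 = 2.119275
d₂ = d₁ − σ√T = 2.119275 − 0.665536 = 1.453740
N(d₁) = 0.982966,  N(d₂) = 0.926991,  e^(−rT) = 0.696925
E₀ = V₀·N(d₁) − D·e^(−rT)·N(d₂)
   = 482.5890·0.982966 − 210.8736·0.696925·0.926991 = 338.135435
B₀ = V₀ − E₀ = 482.5890 − 338.135435 = 144.453565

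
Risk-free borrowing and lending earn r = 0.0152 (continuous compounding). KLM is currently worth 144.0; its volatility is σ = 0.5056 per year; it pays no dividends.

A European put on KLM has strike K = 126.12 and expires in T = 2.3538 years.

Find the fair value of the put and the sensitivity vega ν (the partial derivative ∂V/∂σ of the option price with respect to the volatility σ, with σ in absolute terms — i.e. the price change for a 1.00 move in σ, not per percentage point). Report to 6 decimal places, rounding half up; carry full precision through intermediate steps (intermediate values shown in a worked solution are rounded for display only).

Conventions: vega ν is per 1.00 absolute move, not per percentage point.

price = 29.837464
ν = 73.401571

σ√T = 0.5056·√2.3538 = 0.775697
d₁ = (ln(S/K) + (r+σ²/2)T) / (σ√T) = (ln(144.0/126.12) + (0.0152+0.5056²/2)·2.3538) / 0.775697 = (0.132579 + 0.336630) / 0.775697 = 0.604888
d₂ = d₁ − σ√T = 0.604888 − 0.775697 = -0.170808
e^{−rT} = 0.964855
N(−d₁) = 0.272627,  N(−d₂) = 0.567813
Put price V = K·e^{−rT}·N(−d₂) − S·N(−d₁) = 69.095694 − 39.258230 = 29.837464
φ(d₁) = (1/√(2π))·e^{−d₁²/2} = 0.332245
ν = S·φ(d₁)·√T = 73.401571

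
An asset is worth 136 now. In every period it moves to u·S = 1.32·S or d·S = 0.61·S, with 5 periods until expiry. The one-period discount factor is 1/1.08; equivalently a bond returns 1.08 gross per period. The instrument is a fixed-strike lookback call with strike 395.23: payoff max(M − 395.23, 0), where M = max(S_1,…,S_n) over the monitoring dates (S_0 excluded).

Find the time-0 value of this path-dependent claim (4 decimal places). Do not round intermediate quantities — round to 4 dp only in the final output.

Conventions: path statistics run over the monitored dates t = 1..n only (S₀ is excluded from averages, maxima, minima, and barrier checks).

price = 13.7385

With p* = (R−d)/(u−d) = 0.6620, sum probability × payoff across the paths and divide by R^5.
Enumerate all 2^5 = 32 price paths (U = up ×1.32, D = down ×0.61); each path with k up-moves has probability p*^k·(1−p*)^(5−k).
DDDDD: M=82.9600, payoff=0.0000, prob=0.004413
UDDDD: M=179.5200, payoff=0.0000, prob=0.008643
DUDDD: M=109.5072, payoff=0.0000, prob=0.008643
UUDDD: M=236.9664, payoff=0.0000, prob=0.016925
DDUDD: M=82.9600, payoff=0.0000, prob=0.008643
UDUDD: M=179.5200, payoff=0.0000, prob=0.016925
DUUDD: M=144.5495, payoff=0.0000, prob=0.016925
UUUDD: M=312.7956, payoff=0.0000, prob=0.033145
DDDUD: M=82.9600, payoff=0.0000, prob=0.008643
UDDUD: M=179.5200, payoff=0.0000, prob=0.016925
DUDUD: M=109.5072, payoff=0.0000, prob=0.016925
UUDUD: M=236.9664, payoff=0.0000, prob=0.033145
DDUUD: M=88.1752, payoff=0.0000, prob=0.016925
UDUUD: M=190.8053, payoff=0.0000, prob=0.033145
DUUUD: M=190.8053, payoff=0.0000, prob=0.033145
UUUUD: M=412.8903, payoff=17.6603, prob=0.064910
DDDDU: M=82.9600, payoff=0.0000, prob=0.008643
UDDDU: M=179.5200, payoff=0.0000, prob=0.016925
DUDDU: M=109.5072, payoff=0.0000, prob=0.016925
UUDDU: M=236.9664, payoff=0.0000, prob=0.033145
DDUDU: M=82.9600, payoff=0.0000, prob=0.016925
UDUDU: M=179.5200, payoff=0.0000, prob=0.033145
DUUDU: M=144.5495, payoff=0.0000, prob=0.033145
UUUDU: M=312.7956, payoff=0.0000, prob=0.064910
DDDUU: M=82.9600, payoff=0.0000, prob=0.016925
UDDUU: M=179.5200, payoff=0.0000, prob=0.033145
DUDUU: M=116.3913, payoff=0.0000, prob=0.033145
UUDUU: M=251.8631, payoff=0.0000, prob=0.064910
DDUUU: M=116.3913, payoff=0.0000, prob=0.033145
UDUUU: M=251.8631, payoff=0.0000, prob=0.064910
DUUUU: M=251.8631, payoff=0.0000, prob=0.064910
UUUUU: M=545.0151, payoff=149.7851, prob=0.127115
Price = Σ prob·payoff / R^5 = 20.186296 / 1.469328 = 13.7385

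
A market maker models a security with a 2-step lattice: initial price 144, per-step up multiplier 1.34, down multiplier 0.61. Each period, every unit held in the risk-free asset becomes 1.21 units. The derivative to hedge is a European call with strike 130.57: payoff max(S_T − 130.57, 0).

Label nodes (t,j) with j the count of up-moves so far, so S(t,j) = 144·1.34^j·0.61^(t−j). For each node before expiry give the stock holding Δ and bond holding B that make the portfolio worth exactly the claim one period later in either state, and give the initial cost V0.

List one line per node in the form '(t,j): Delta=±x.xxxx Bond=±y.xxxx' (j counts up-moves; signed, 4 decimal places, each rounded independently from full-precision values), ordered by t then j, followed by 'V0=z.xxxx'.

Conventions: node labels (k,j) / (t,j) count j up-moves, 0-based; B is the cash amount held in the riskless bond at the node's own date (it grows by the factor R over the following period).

(0,0): Delta=0.8271 Bond=-60.0430
(1,0): Delta=0.0000 Bond=0.0000
(1,1): Delta=0.9087 Bond=-88.3933
V0=59.0587

Arbitrage-free pricing uses the up-move probability p* = (R−d)/(u−d) = 0.8219, discounting each step at R = 1.21.
Payoffs at expiry: V(2,0)=0.0000, V(2,1)=0.0000, V(2,2)=127.9964
Node (1,0) S=87.8400: V=(p*·0.0000+(1−p*)·0.0000)/1.21=0.0000; Δ=(0.0000−0.0000)/(117.7056−53.5824)=0.0000; B=V−Δ·S=0.0000
Node (1,1) S=192.9600: V=(p*·127.9964+(1−p*)·0.0000)/1.21=86.9442; Δ=(127.9964−0.0000)/(258.5664−117.7056)=0.9087; B=V−Δ·S=-88.3933
Node (0,0) S=144.0000: V=(p*·86.9442+(1−p*)·0.0000)/1.21=59.0587; Δ=(86.9442−0.0000)/(192.9600−87.8400)=0.8271; B=V−Δ·S=-60.0430
Check: Δ(0,0)·S0 + B(0,0) = 59.0587 = V0.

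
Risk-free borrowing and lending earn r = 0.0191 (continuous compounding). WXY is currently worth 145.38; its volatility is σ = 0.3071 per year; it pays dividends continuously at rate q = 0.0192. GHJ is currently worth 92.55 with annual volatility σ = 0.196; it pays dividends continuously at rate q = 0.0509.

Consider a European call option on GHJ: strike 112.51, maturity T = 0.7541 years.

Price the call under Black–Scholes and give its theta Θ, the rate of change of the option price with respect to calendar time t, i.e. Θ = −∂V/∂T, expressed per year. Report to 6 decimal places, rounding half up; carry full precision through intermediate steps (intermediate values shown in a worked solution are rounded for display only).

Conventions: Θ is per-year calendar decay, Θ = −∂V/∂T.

σ√T = 0.196·√0.7541 = 0.170204
d₁ = (ln(S/K) + (r−q+σ²/2)T) / (σ√T) = (ln(92.55/112.51) + (0.0191−0.0509+0.196²/2)·0.7541) / 0.170204 = (-0.195293 − 0.009496) / 0.170204 = -1.203193
d₂ = d₁ − σ√T = -1.203193 − 0.170204 = -1.373398
e^{−rT} = 0.985700
e^{−qT} = 0.962344
N(d₁) = 0.114451,  N(d₂) = 0.084814
Call price V = S·e^{−qT}·N(d₁) − K·e^{−rT}·N(d₂) = 10.193545 − 9.406007 = 0.787537
φ(d₁) = (1/√(2π))·e^{−d₁²/2} = 0.193442
Θ = −S·e^{−qT}·φ(d₁)·σ/(2√T) + q·S·e^{−qT}·N(d₁) − r·K·e^{−rT}·N(d₂) = −1.944329 + 0.518851 − 0.179655 = -1.605132

price = 0.787537
Θ = -1.605132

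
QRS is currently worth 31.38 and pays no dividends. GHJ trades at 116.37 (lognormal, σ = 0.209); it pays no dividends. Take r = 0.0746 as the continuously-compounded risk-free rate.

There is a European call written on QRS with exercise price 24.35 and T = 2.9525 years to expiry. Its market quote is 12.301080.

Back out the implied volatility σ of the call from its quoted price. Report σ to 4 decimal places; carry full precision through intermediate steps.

sigma = 0.2191

At σ = 0.2191 the Black–Scholes value reproduces the quote:
σ√T = 0.2191·√2.9525 = 0.376476
d₁ = (ln(S/K) + (r+σ²/2)T) / (σ√T) = (ln(31.38/24.35) + (0.0746+0.2191²/2)·2.9525) / 0.376476 = (0.253639 + 0.291124) / 0.376476 = 1.447004
d₂ = d₁ − σ√T = 1.447004 − 0.376476 = 1.070528
e^{−rT} = 0.802313
N(d₁) = 0.926052,  N(d₂) = 0.857809
V = S·N(d₁) − K·e^{−rT}·N(d₂) = 29.059517 − 16.758437 = 12.301080 (equal to the quote); since ∂V/∂σ > 0 for all σ, the implied volatility is unique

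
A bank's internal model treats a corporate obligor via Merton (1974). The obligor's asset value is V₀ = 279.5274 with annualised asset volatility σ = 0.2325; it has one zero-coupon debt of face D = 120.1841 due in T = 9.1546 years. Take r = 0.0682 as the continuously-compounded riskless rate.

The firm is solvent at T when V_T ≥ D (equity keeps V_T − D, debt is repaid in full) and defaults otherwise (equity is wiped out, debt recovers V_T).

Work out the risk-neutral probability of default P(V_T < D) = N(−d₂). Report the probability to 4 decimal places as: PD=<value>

Equity is a call on the firm's assets struck at D = 120.1841:
d₁ = [ln(V₀/D) + (r + σ²/2)T] / (σ√T)
   = [ln(279.5274/120.1841) + (0.0682 + 0.5·0.2325²)·9.1546] / (0.2325·√9.1546)
   = [0.844076 + 0.871775] / 0.703465 = 2.439141
d₂ = d₁ − σ√T = 2.439141 − 0.703465 = 1.735676
risk-neutral PD = N(−d₂) = N(-1.735676) = 0.041311

PD=0.0413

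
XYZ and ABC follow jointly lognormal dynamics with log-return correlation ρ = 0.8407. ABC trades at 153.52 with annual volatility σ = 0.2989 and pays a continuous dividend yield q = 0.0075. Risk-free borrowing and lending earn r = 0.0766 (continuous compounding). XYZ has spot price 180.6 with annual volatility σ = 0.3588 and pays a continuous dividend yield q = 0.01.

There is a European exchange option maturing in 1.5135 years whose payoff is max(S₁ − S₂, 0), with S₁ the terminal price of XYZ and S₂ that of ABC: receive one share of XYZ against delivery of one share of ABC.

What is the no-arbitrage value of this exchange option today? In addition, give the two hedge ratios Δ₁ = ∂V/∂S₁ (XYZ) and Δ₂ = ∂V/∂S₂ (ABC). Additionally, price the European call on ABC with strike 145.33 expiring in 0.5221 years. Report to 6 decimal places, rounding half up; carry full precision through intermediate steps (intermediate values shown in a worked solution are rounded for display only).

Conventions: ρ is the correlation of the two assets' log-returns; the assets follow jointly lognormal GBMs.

σ_eff = √(σ₁² + σ₂² − 2ρσ₁σ₂) = √(0.3588² + 0.2989² − 2·0.8407·0.3588·0.2989) = 0.194310
d₁ = (ln(S₁/S₂) + (q₂ − q₁ + σ_eff²/2)T) / (σ_eff√T) = (ln(180.6/153.52) + (0.0075 − 0.01 + 0.018878)·1.5135) / 0.239049 = 0.783281
d₂ = d₁ − σ_eff√T = 0.783281 − 0.239049 = 0.544232
N(d₁) = 0.783269,  N(d₂) = 0.706859
V = S₁·e^{−q₁T}·N(d₁) − S₂·e^{−q₂T}·N(d₂) = 139.333495 − 107.292162 = 32.041334
Δ₁ = e^{−q₁T}·N(d₁) = 0.771503;  Δ₂ = −e^{−q₂T}·N(d₂) = -0.698881
[vanilla: ABC call K=145.33]
σ√T = 0.2989·√0.5221 = 0.215975
d₁ = (ln(S/K) + (r−q+σ²/2)T) / (σ√T) = (ln(153.52/145.33) + (0.0766−0.0075+0.2989²/2)·0.5221) / 0.215975 = (0.054824 + 0.059400) / 0.215975 = 0.528874
d₂ = d₁ − σ√T = 0.528874 − 0.215975 = 0.312900
e^{−rT} = 0.960796
e^{−qT} = 0.996092
N(d₁) = 0.701554,  N(d₂) = 0.622822
price = S·e^{−qT}·N(d₁) − K·e^{−rT}·N(d₂) = 107.281616 − 86.966154 = 20.315462

exchange price = 32.041334
Δ1 = 0.771503
Δ2 = -0.698881
price(ABC call K=145.33) = 20.315462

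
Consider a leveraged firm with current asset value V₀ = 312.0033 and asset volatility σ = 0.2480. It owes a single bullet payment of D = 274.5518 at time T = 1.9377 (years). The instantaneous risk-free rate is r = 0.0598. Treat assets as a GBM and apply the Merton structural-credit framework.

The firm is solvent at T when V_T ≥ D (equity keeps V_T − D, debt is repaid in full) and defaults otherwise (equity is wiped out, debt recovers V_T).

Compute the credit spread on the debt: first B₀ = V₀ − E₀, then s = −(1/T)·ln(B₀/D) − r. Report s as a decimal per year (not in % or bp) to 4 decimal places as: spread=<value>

With assets at 312.0033 and a single debt payment of 274.5518 at 1.9377 years:
d₁ = [ln(V₀/D) + (r + σ²/2)T] / (σ√T)
   = [ln(312.0033/274.5518) + (0.0598 + 0.5·0.2480²)·1.9377] / (0.2480·√1.9377)
   = [0.127874 + 0.175463] / 0.345219 = 0.878678
d₂ = d₁ − σ√T = 0.878678 − 0.345219 = 0.533459
N(d₁) = 0.810212,  N(d₂) = 0.703142,  e^(−rT) = 0.890587
E₀ = V₀·N(d₁) − D·e^(−rT)·N(d₂)
   = 312.0033·0.810212 − 274.5518·0.890587·0.703142 = 80.861992
B₀ = V₀ − E₀ = 312.0033 − 80.861992 = 231.141308
spread = −(1/T)·ln(B₀/D) − r = −(1/1.9377)·ln(231.141308/274.5518) − 0.0598 = 0.02902216

spread=0.0290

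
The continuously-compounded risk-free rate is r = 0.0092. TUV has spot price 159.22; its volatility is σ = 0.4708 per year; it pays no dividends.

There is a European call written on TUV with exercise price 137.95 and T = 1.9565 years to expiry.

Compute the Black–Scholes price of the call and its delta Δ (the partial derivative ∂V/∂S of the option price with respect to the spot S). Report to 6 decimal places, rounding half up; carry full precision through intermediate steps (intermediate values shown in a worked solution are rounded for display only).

price = 50.982411
Δ = 0.717134

σ√T = 0.4708·√1.9565 = 0.658531
d₁ = (ln(S/K) + (r+σ²/2)T) / (σ√T) = (ln(159.22/137.95) + (0.0092+0.4708²/2)·1.9565) / 0.658531 = (0.143396 + 0.234831) / 0.658531 = 0.574350
d₂ = d₁ − σ√T = 0.574350 − 0.658531 = -0.084182
e^{−rT} = 0.982161
N(d₁) = 0.717134,  N(d₂) = 0.466456
Call price V = S·N(d₁) − K·e^{−rT}·N(d₂) = 114.182130 − 63.199719 = 50.982411
Δ = N(d₁) = 0.717134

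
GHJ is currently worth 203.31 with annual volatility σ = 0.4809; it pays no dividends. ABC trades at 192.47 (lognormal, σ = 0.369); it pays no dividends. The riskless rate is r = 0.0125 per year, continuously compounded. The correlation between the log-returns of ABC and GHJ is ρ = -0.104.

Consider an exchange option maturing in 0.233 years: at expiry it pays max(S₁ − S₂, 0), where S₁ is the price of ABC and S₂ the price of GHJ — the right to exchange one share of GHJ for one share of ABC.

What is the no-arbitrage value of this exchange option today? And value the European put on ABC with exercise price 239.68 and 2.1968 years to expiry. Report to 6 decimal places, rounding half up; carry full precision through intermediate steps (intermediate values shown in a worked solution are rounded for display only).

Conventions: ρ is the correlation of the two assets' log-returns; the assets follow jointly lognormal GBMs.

σ_eff = √(σ₁² + σ₂² − 2ρσ₁σ₂) = √(0.369² + 0.4809² − 2·-0.104·0.369·0.4809) = 0.635874
d₁ = (ln(S₁/S₂) + (q₂ − q₁ + σ_eff²/2)T) / (σ_eff√T) = (ln(192.47/203.31) + (0.0 − 0.0 + 0.202168)·0.233) / 0.306937 = -0.025043
d₂ = d₁ − σ_eff√T = -0.025043 − 0.306937 = -0.331979
N(d₁) = 0.490011,  N(d₂) = 0.369952
V = S₁·e^{−q₁T}·N(d₁) − S₂·e^{−q₂T}·N(d₂) = 94.312323 − 75.215021 = 19.097302
[vanilla: ABC put K=239.68]
σ√T = 0.369·√2.1968 = 0.546917
d₁ = (ln(S/K) + (r+σ²/2)T) / (σ√T) = (ln(192.47/239.68) + (0.0125+0.369²/2)·2.1968) / 0.546917 = (-0.219364 + 0.177019) / 0.546917 = -0.077425
d₂ = d₁ − σ√T = -0.077425 − 0.546917 = -0.624342
e^{−rT} = 0.972914
N(−d₁) = 0.530857,  N(−d₂) = 0.733799
price = K·e^{−rT}·N(−d₂) − S·N(−d₁) = 171.112986 − 102.174112 = 68.938874

exchange price = 19.097302
price(ABC put K=239.68) = 68.938874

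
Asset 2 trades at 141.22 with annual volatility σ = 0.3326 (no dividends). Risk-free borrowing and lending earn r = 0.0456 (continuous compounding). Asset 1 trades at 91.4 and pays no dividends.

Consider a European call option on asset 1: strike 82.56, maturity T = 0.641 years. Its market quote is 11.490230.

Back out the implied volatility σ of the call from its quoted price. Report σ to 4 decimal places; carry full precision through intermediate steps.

sigma = 0.1147

At σ = 0.1147 the Black–Scholes value reproduces the quote:
σ√T = 0.1147·√0.641 = 0.091832
d₁ = (ln(S/K) + (r+σ²/2)T) / (σ√T) = (ln(91.4/82.56) + (0.0456+0.1147²/2)·0.641) / 0.091832 = (0.101720 + 0.033446) / 0.091832 = 1.471892
d₂ = d₁ − σ√T = 1.471892 − 0.091832 = 1.380061
e^{−rT} = 0.971193
N(d₁) = 0.929475,  N(d₂) = 0.916216
V = S·N(d₁) − K·e^{−rT}·N(d₂) = 84.954015 − 73.463785 = 11.490230 (matching the quote); vega is positive throughout, so no other σ reproduces this price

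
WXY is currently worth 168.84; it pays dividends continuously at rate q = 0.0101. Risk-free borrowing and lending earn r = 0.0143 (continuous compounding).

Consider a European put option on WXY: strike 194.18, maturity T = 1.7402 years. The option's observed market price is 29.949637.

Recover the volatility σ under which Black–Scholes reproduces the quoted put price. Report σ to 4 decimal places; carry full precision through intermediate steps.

At σ = 0.1656 the Black–Scholes value reproduces the quote:
σ√T = 0.1656·√1.7402 = 0.218454
d₁ = (ln(S/K) + (r−q+σ²/2)T) / (σ√T) = (ln(168.84/194.18) + (0.0143−0.0101+0.1656²/2)·1.7402) / 0.218454 = (-0.139834 + 0.031170) / 0.218454 = -0.497424
d₂ = d₁ − σ√T = -0.497424 − 0.218454 = -0.715877
e^{−rT} = 0.975422
e^{−qT} = 0.982578
N(−d₁) = 0.690555,  N(−d₂) = 0.762966
V = K·e^{−rT}·N(−d₂) − S·e^{−qT}·N(−d₁) = 144.511566 − 114.561929 = 29.949637 (matching the quote); vega is positive throughout, so no other σ reproduces this price

sigma = 0.1656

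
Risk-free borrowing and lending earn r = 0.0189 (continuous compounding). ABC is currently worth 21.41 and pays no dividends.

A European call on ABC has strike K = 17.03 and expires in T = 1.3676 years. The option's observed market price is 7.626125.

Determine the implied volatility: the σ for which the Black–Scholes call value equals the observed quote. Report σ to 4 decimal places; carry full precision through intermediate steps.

sigma = 0.5590

At σ = 0.5590 the Black–Scholes value reproduces the quote:
σ√T = 0.559·√1.3676 = 0.653719
d₁ = (ln(S/K) + (r+σ²/2)T) / (σ√T) = (ln(21.41/17.03) + (0.0189+0.559²/2)·1.3676) / 0.653719 = (0.228882 + 0.239522) / 0.653719 = 0.716521
d₂ = d₁ − σ√T = 0.716521 − 0.653719 = 0.062802
e^{−rT} = 0.974484
N(d₁) = 0.763165,  N(d₂) = 0.525038
V = S·N(d₁) − K·e^{−rT}·N(d₂) = 16.339367 − 8.713242 = 7.626125 (equal to the quote); since ∂V/∂σ > 0 for all σ, the implied volatility is unique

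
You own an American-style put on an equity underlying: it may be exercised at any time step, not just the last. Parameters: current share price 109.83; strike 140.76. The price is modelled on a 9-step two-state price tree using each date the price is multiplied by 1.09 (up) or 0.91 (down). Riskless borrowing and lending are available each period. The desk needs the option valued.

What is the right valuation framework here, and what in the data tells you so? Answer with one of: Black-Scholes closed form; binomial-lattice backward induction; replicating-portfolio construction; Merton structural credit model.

Key observation: the put (strike 140.76 on spot 109.83) is American-style on a 9-step discrete price model, so the early-exercise decision at every node requires stepwise backward valuation — a closed form cannot price the exercise right.

framework: binomial-lattice backward induction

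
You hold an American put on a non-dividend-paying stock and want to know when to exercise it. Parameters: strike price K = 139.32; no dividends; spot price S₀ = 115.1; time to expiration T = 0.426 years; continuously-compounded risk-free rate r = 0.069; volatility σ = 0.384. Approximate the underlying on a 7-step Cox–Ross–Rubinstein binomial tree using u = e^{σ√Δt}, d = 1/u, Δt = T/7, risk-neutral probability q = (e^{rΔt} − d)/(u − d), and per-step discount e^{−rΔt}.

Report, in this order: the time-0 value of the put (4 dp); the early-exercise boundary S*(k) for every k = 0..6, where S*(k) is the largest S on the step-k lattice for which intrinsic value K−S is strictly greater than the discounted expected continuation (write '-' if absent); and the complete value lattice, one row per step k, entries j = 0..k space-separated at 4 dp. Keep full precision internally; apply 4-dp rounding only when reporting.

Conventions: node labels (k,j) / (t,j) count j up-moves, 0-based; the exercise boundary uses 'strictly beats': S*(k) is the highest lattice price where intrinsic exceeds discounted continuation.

price = 26.4983
boundary = - - 95.2344 104.6971 95.2344 104.6971 115.1000
tree:
26.4983
34.7855 18.3852
44.0856 25.7236 11.1582
52.6930 34.6229 16.9884 5.3874
60.5225 44.0856 24.8677 9.2054 1.5921
67.6443 52.6930 34.6229 15.2642 3.1880 0.0000
74.1224 60.5225 44.0856 24.2200 6.3839 0.0000 0.0000
80.0151 67.6443 52.6930 34.6229 12.7834 0.0000 0.0000 0.0000

params: Δt=0.06086 u=1.09936 d=0.90962 q=0.49851 e^(-rΔt)=0.99581
t_7 payoffs: 80.0151 67.6443 52.6930 34.6229 12.7834 0.0000 0.0000 0.0000
t_6: node(6,0) S=65.1976 payoff=74.1224 vs cont=73.5386 → 74.1224 [stop]  node(6,1) S=78.7975 payoff=60.5225 vs cont=59.9387 → 60.5225 [stop]  node(6,2) S=95.2344 payoff=44.0856 vs cont=43.5018 → 44.0856 [stop]  node(6,3) S=115.1000 payoff=24.2200 vs cont=23.6362 → 24.2200 [stop]  node(6,4) S=139.1095 payoff=0.2105 vs cont=6.3839 → 6.3839 [wait]  node(6,5) S=168.1272 payoff=0.0000 vs cont=0.0000 → 0.0000 [wait]  node(6,6) S=203.1979 payoff=0.0000 vs cont=0.0000 → 0.0000 [wait]  ⇒ S*(6)=115.1000
t_5: node(5,0) S=71.6757 payoff=67.6443 vs cont=67.0605 → 67.6443 [stop]  node(5,1) S=86.6270 payoff=52.6930 vs cont=52.1092 → 52.6930 [stop]  node(5,2) S=104.6971 payoff=34.6229 vs cont=34.0391 → 34.6229 [stop]  node(5,3) S=126.5366 payoff=12.7834 vs cont=15.2642 → 15.2642 [wait]  node(5,4) S=152.9316 payoff=0.0000 vs cont=3.1880 → 3.1880 [wait]  node(5,5) S=184.8326 payoff=0.0000 vs cont=0.0000 → 0.0000 [wait]  ⇒ S*(5)=104.6971
t_4: node(4,0) S=78.7975 payoff=60.5225 vs cont=59.9387 → 60.5225 [stop]  node(4,1) S=95.2344 payoff=44.0856 vs cont=43.5018 → 44.0856 [stop]  node(4,2) S=115.1000 payoff=24.2200 vs cont=24.8677 → 24.8677 [wait]  node(4,3) S=139.1095 payoff=0.2105 vs cont=9.2054 → 9.2054 [wait]  node(4,4) S=168.1272 payoff=0.0000 vs cont=1.5921 → 1.5921 [wait]  ⇒ S*(4)=95.2344
t_3: node(3,0) S=86.6270 payoff=52.6930 vs cont=52.1092 → 52.6930 [stop]  node(3,1) S=104.6971 payoff=34.6229 vs cont=34.3606 → 34.6229 [stop]  node(3,2) S=126.5366 payoff=12.7834 vs cont=16.9884 → 16.9884 [wait]  node(3,3) S=152.9316 payoff=0.0000 vs cont=5.3874 → 5.3874 [wait]  ⇒ S*(3)=104.6971
t_2: node(2,0) S=95.2344 payoff=44.0856 vs cont=43.5018 → 44.0856 [stop]  node(2,1) S=115.1000 payoff=24.2200 vs cont=25.7236 → 25.7236 [wait]  node(2,2) S=139.1095 payoff=0.2105 vs cont=11.1582 → 11.1582 [wait]  ⇒ S*(2)=95.2344
t_1: node(1,0) S=104.6971 payoff=34.6229 vs cont=34.7855 → 34.7855 [wait]  node(1,1) S=126.5366 payoff=12.7834 vs cont=18.3852 → 18.3852 [wait]  ⇒ S*(1)=-
t_0: node(0,0) S=115.1000 payoff=24.2200 vs cont=26.4983 → 26.4983 [wait]  ⇒ S*(0)=-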